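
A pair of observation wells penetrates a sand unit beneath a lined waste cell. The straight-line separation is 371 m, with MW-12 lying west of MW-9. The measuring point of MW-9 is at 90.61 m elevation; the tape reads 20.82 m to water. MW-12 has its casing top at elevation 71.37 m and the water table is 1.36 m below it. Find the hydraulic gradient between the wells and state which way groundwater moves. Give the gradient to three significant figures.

i ≈ 0.000593; groundwater flows toward the east

Total head at MW-9: h = 90.61 − 20.82 = 69.79 m.
Total head at MW-12: h = 71.37 − 1.36 = 70.01 m.
Head difference: h(MW-9) − h(MW-12) = 69.79 − 70.01 = -0.22 m.
Hydraulic gradient: i = |Δh| / L = 0.22 / 371 = 0.000593.
Flow is from higher to lower head: from MW-12 toward MW-9, i.e. toward the east.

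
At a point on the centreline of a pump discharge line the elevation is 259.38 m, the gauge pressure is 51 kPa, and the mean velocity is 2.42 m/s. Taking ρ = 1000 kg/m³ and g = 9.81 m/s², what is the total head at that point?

Pressure head ψ = P/(ρg) = 51×1000 / (1000 × 9.81) = 5.20 m.
Velocity head = v²/(2g) = 2.42² / (2 × 9.81) = 0.298 m.
h = z + ψ + v²/(2g) = 259.38 + 5.20 + 0.298 = 264.88 m.

h ≈ 264.88 m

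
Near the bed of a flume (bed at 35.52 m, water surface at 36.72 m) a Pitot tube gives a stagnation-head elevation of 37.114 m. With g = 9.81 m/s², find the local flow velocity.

v ≈ 2.78 m/s

Near the bed, under hydrostatic conditions, the piezometric head (z + ψ) equals the free-surface elevation, 36.72 m.
Velocity head = total − piezometric = 37.114 − 36.72 = 0.394 m.
v = √(2g·h_v) = √(2 × 9.81 × 0.394) = 2.78 m/s.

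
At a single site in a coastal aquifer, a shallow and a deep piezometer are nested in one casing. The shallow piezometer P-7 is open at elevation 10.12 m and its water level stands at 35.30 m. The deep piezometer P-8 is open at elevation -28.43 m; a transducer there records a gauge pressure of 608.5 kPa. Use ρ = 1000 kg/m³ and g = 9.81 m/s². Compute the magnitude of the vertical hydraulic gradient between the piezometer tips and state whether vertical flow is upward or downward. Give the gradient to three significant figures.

|i_v| ≈ 0.0441; vertical flow is downward

Total head at P-7: h = 35.30 m (water level in the standpipe).
Pressure head at P-8: ψ = P/(ρg) = 608.5×1000 / (1000 × 9.81) = 62.03 m.
Total head at P-8: h = z + ψ = -28.43 + 62.03 = 33.60 m.
Δh = h(P-7) − h(P-8) = 35.30 − 33.60 = 1.70 m.
Vertical separation Δz = 10.12 − (-28.43) = 38.55 m.
|i_v| = |Δh| / Δz = 1.70 / 38.55 = 0.0441.
Head is higher in the shallow piezometer, so vertical flow is downward (recharge condition).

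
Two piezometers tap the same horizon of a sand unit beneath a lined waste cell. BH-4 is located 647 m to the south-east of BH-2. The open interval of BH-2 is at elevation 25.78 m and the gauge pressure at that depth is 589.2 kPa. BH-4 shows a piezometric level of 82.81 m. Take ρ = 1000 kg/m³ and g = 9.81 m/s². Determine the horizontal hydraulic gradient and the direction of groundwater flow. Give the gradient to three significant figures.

i ≈ 0.00468; groundwater flows toward the south-east

Pressure head at BH-2: ψ = P/(ρg) = 589.2×1000 / (1000 × 9.81) = 60.06 m.
Total head at BH-2: h = z + ψ = 25.78 + 60.06 = 85.84 m.
Total head at BH-4: h = 82.81 m (water level in the piezometer is the total head).
Head difference: h(BH-2) − h(BH-4) = 85.84 − 82.81 = 3.03 m.
Hydraulic gradient: i = |Δh| / L = 3.03 / 647 = 0.00468.
Flow is from higher to lower head: from BH-2 toward BH-4, i.e. toward the south-east.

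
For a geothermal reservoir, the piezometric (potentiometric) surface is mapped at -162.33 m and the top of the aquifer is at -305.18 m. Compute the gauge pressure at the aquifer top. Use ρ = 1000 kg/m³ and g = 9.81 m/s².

P ≈ 1400 kPa

Pressure head at the aquifer top: ψ = h − z = -162.33 − (-305.18) = 142.85 m.
P = ρgψ = 1000 × 9.81 × 142.85 = 1401358 Pa ≈ 1400 kPa.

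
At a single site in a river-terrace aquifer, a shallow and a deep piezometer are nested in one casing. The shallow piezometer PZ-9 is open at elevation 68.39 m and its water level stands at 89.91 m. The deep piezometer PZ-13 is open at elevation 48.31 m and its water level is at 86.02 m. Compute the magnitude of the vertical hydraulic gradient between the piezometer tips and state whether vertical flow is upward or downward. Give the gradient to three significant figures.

Total head at PZ-9: h = 89.91 m (water level in the standpipe).
Total head at PZ-13: h = 86.02 m.
Δh = h(PZ-9) − h(PZ-13) = 89.91 − 86.02 = 3.89 m.
Vertical separation Δz = 68.39 − 48.31 = 20.08 m.
|i_v| = |Δh| / Δz = 3.89 / 20.08 = 0.194.
Head is higher in the shallow piezometer, so vertical flow is downward (recharge condition).

|i_v| ≈ 0.194; vertical flow is downward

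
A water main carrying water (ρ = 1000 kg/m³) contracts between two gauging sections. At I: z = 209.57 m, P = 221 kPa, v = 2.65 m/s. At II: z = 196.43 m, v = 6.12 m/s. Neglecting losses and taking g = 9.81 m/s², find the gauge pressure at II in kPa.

Pressure head at I: ψ₁ = P₁/(ρg) = 221×1000 / (1000 × 9.81) = 22.53 m.
Velocity heads: v₁²/2g = 2.65²/19.62 = 0.358 m; v₂²/2g = 6.12²/19.62 = 1.909 m.
Total head H = z₁ + ψ₁ + v₁²/2g = 209.57 + 22.53 + 0.358 = 232.46 m.
ψ₂ = H − z₂ − v₂²/2g = 232.46 − 196.43 − 1.909 = 34.12 m.
P₂ = ρgψ₂ = 1000 × 9.81 × 34.12 ≈ 335 kPa.

P₂ ≈ 335 kPa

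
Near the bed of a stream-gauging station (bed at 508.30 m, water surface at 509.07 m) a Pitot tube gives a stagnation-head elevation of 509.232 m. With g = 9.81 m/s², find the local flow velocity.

Near the bed, under hydrostatic conditions, the piezometric head (z + ψ) equals the free-surface elevation, 509.07 m.
Velocity head = total − piezometric = 509.232 − 509.07 = 0.162 m.
v = √(2g·h_v) = √(2 × 9.81 × 0.162) = 1.78 m/s.

v ≈ 1.78 m/s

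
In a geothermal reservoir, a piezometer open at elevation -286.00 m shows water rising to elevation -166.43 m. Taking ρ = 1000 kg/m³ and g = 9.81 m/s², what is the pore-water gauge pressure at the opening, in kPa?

Pressure head ψ = h − z = -166.43 − (-286.00) = 119.57 m.
P = ρgψ = 1000 × 9.81 × 119.57 = 1172982 Pa ≈ 1170 kPa.

P ≈ 1170 kPa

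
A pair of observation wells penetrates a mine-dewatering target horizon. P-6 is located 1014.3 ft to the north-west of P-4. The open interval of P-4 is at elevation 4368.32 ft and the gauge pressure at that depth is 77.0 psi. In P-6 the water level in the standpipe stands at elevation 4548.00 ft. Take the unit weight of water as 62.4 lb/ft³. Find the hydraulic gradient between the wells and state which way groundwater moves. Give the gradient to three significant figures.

Pressure head at P-4: ψ = 144·P/γ = 144 × 77.0 / 62.4 = 177.69 ft.
Total head at P-4: h = z + ψ = 4368.32 + 177.69 = 4546.01 ft.
Total head at P-6: h = 4548.00 ft (water level in the piezometer is the total head).
Head difference: h(P-4) − h(P-6) = 4546.01 − 4548.00 = -1.99 ft.
Hydraulic gradient: i = |Δh| / L = 1.99 / 1014.3 = 0.00196.
Flow is from higher to lower head: from P-6 toward P-4, i.e. toward the south-east.

i ≈ 0.00196; groundwater flows toward the south-east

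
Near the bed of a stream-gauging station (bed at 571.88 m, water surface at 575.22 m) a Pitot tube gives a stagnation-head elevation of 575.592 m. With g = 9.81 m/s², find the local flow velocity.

Near the bed, under hydrostatic conditions, the piezometric head (z + ψ) equals the free-surface elevation, 575.22 m.
Velocity head = total − piezometric = 575.592 − 575.22 = 0.372 m.
v = √(2g·h_v) = √(2 × 9.81 × 0.372) = 2.70 m/s.

v ≈ 2.70 m/s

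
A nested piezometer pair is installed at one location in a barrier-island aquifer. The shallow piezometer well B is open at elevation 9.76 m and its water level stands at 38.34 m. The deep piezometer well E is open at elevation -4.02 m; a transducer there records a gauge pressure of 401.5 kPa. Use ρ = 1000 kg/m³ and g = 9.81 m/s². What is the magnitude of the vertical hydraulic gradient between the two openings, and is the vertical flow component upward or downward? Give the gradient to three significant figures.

|i_v| ≈ 0.104; vertical flow is downward

Total head at well B: h = 38.34 m (water level in the standpipe).
Pressure head at well E: ψ = P/(ρg) = 401.5×1000 / (1000 × 9.81) = 40.93 m.
Total head at well E: h = z + ψ = -4.02 + 40.93 = 36.91 m.
Δh = h(well B) − h(well E) = 38.34 − 36.91 = 1.43 m.
Vertical separation Δz = 9.76 − (-4.02) = 13.78 m.
|i_v| = |Δh| / Δz = 1.43 / 13.78 = 0.104.
Head is higher in the shallow piezometer, so vertical flow is downward (recharge condition).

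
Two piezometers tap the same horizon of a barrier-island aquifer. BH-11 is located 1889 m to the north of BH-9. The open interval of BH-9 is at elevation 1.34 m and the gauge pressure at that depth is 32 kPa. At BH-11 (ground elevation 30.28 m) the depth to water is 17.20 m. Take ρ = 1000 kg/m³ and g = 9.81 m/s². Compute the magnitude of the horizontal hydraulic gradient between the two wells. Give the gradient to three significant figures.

i ≈ 0.00449

Pressure head at BH-9: ψ = P/(ρg) = 32×1000 / (1000 × 9.81) = 3.26 m.
Total head at BH-9: h = z + ψ = 1.34 + 3.26 = 4.60 m.
Total head at BH-11: h = 30.28 − 17.20 = 13.08 m.
Head difference: h(BH-9) − h(BH-11) = 4.60 − 13.08 = -8.48 m.
Hydraulic gradient: i = |Δh| / L = 8.48 / 1889 = 0.00449.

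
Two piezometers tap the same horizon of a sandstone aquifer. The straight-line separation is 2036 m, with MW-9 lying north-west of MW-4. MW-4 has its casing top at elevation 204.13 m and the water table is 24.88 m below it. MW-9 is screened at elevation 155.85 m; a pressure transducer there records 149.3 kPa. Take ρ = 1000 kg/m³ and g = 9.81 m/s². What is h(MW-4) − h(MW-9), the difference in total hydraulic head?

Δh ≈ 8.18 m

Total head at MW-4: h = 204.13 − 24.88 = 179.25 m.
Pressure head at MW-9: ψ = P/(ρg) = 149.3×1000 / (1000 × 9.81) = 15.22 m.
Total head at MW-9: h = z + ψ = 155.85 + 15.22 = 171.07 m.
Head difference: h(MW-4) − h(MW-9) = 179.25 − 171.07 = 8.18 m.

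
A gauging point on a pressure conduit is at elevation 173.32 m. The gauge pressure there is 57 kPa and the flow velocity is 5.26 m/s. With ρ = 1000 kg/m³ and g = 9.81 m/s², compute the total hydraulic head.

h ≈ 180.54 m

Pressure head ψ = P/(ρg) = 57×1000 / (1000 × 9.81) = 5.81 m.
Velocity head = v²/(2g) = 5.26² / (2 × 9.81) = 1.410 m.
h = z + ψ + v²/(2g) = 173.32 + 5.81 + 1.410 = 180.54 m.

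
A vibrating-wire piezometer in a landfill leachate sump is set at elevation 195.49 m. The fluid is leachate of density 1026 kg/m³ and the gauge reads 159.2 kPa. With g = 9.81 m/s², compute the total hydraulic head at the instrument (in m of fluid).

ψ = P/(ρg) = 159.2×1000 / (1026 × 9.81) = 15.82 m.
h = z + ψ = 195.49 + 15.82 = 211.31 m.

h ≈ 211.31 m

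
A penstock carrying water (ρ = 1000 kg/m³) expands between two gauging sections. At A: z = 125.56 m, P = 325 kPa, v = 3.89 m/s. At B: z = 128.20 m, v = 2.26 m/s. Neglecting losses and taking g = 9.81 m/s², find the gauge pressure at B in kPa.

P₂ ≈ 304 kPa

Pressure head at A: ψ₁ = P₁/(ρg) = 325×1000 / (1000 × 9.81) = 33.13 m.
Velocity heads: v₁²/2g = 3.89²/19.62 = 0.771 m; v₂²/2g = 2.26²/19.62 = 0.260 m.
Total head H = z₁ + ψ₁ + v₁²/2g = 125.56 + 33.13 + 0.771 = 159.46 m.
ψ₂ = H − z₂ − v₂²/2g = 159.46 − 128.20 − 0.260 = 31.00 m.
P₂ = ρgψ₂ = 1000 × 9.81 × 31.00 ≈ 304 kPa.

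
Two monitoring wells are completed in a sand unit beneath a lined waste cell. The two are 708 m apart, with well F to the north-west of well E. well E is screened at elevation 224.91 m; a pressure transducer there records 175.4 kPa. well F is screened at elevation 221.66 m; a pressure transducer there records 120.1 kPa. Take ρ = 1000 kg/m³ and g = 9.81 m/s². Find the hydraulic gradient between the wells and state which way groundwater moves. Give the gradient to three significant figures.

i ≈ 0.0126; groundwater flows toward the north-west

Pressure head at well E: ψ = P/(ρg) = 175.4×1000 / (1000 × 9.81) = 17.88 m.
Total head at well E: h = z + ψ = 224.91 + 17.88 = 242.79 m.
Pressure head at well F: ψ = P/(ρg) = 120.1×1000 / (1000 × 9.81) = 12.24 m.
Total head at well F: h = z + ψ = 221.66 + 12.24 = 233.90 m.
Head difference: h(well E) − h(well F) = 242.79 − 233.90 = 8.89 m.
Hydraulic gradient: i = |Δh| / L = 8.89 / 708 = 0.0126.
Flow is from higher to lower head: from well E toward well F, i.e. toward the north-west.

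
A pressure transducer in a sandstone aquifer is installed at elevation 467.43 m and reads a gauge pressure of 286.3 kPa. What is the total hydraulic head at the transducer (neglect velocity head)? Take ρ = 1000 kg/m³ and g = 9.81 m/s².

ψ = P/(ρg) = 286.3×1000 / (1000 × 9.81) = 29.18 m.
h = z + ψ = 467.43 + 29.18 = 496.61 m.

h ≈ 496.61 m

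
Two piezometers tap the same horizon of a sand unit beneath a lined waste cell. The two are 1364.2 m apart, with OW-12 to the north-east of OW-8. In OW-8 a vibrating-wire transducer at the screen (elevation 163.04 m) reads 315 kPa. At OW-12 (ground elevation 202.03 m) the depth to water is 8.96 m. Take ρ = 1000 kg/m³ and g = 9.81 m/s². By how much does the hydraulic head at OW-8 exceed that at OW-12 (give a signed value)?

Pressure head at OW-8: ψ = P/(ρg) = 315×1000 / (1000 × 9.81) = 32.11 m.
Total head at OW-8: h = z + ψ = 163.04 + 32.11 = 195.15 m.
Total head at OW-12: h = 202.03 − 8.96 = 193.07 m.
Head difference: h(OW-8) − h(OW-12) = 195.15 − 193.07 = 2.08 m.

Δh ≈ 2.08 m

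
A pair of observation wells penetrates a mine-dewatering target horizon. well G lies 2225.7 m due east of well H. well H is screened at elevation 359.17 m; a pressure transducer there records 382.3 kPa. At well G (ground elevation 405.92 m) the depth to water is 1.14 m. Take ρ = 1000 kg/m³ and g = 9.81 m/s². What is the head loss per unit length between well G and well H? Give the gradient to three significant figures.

i ≈ 0.00298 m/m

Pressure head at well H: ψ = P/(ρg) = 382.3×1000 / (1000 × 9.81) = 38.97 m.
Total head at well H: h = z + ψ = 359.17 + 38.97 = 398.14 m.
Total head at well G: h = 405.92 − 1.14 = 404.78 m.
Head difference: h(well H) − h(well G) = 398.14 − 404.78 = -6.64 m.
Hydraulic gradient: i = |Δh| / L = 6.64 / 2225.7 = 0.00298.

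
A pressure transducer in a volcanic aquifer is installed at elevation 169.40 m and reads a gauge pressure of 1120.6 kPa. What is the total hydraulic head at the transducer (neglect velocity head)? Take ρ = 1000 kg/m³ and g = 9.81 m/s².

ψ = P/(ρg) = 1120.6×1000 / (1000 × 9.81) = 114.23 m.
h = z + ψ = 169.40 + 114.23 = 283.63 m.

h ≈ 283.63 m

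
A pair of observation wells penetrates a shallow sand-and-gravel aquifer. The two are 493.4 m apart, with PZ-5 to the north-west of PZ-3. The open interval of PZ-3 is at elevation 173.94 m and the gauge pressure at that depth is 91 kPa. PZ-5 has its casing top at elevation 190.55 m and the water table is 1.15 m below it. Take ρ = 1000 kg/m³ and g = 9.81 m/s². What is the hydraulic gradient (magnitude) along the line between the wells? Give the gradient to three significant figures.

Pressure head at PZ-3: ψ = P/(ρg) = 91×1000 / (1000 × 9.81) = 9.28 m.
Total head at PZ-3: h = z + ψ = 173.94 + 9.28 = 183.22 m.
Total head at PZ-5: h = 190.55 − 1.15 = 189.40 m.
Head difference: h(PZ-3) − h(PZ-5) = 183.22 − 189.40 = -6.18 m.
Hydraulic gradient: i = |Δh| / L = 6.18 / 493.4 = 0.0125.

i ≈ 0.0125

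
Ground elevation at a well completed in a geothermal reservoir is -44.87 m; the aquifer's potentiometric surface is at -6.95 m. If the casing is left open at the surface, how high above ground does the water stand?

≈ 37.92 m above ground

Water rises to the potentiometric surface, so the rise above ground = -6.95 − (-44.87) = 37.92 m.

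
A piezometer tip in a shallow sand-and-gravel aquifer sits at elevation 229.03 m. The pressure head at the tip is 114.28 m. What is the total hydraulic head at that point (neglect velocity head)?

h = z + ψ = 229.03 + 114.28 = 343.31 m.

h ≈ 343.31 m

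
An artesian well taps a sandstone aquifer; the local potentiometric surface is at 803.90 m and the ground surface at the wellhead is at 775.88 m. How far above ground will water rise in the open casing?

≈ 28.02 m above ground

Water rises to the potentiometric surface, so the rise above ground = 803.90 − 775.88 = 28.02 m.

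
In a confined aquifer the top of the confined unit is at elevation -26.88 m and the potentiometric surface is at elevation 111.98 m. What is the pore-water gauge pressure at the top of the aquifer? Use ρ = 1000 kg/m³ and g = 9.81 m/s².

Pressure head at the aquifer top: ψ = h − z = 111.98 − (-26.88) = 138.86 m.
P = ρgψ = 1000 × 9.81 × 138.86 = 1362217 Pa ≈ 1360 kPa.

P ≈ 1360 kPa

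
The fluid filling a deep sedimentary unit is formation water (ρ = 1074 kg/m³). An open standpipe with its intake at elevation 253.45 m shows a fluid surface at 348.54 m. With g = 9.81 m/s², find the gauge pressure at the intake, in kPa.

P ≈ 1000 kPa

Pressure head ψ = h − z = 348.54 − 253.45 = 95.09 m.
P = ρgψ = 1074 × 9.81 × 95.09 = 1001863 Pa ≈ 1000 kPa.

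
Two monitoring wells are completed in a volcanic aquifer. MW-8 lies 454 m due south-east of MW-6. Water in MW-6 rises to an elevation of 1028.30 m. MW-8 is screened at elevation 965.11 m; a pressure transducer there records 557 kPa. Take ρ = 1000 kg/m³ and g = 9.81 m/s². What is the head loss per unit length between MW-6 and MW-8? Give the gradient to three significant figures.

Total head at MW-6: h = 1028.30 m (water level in the piezometer is the total head).
Pressure head at MW-8: ψ = P/(ρg) = 557×1000 / (1000 × 9.81) = 56.78 m.
Total head at MW-8: h = z + ψ = 965.11 + 56.78 = 1021.89 m.
Head difference: h(MW-6) − h(MW-8) = 1028.30 − 1021.89 = 6.41 m.
Hydraulic gradient: i = |Δh| / L = 6.41 / 454 = 0.0141.

i ≈ 0.0141 m/m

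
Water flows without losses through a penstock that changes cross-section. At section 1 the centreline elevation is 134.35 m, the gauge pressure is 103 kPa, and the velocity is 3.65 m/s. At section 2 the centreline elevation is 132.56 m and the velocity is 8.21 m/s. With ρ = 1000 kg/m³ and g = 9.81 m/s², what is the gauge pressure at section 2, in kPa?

P₂ ≈ 93.5 kPa

Pressure head at 1: ψ₁ = P₁/(ρg) = 103×1000 / (1000 × 9.81) = 10.50 m.
Velocity heads: v₁²/2g = 3.65²/19.62 = 0.679 m; v₂²/2g = 8.21²/19.62 = 3.435 m.
Total head H = z₁ + ψ₁ + v₁²/2g = 134.35 + 10.50 + 0.679 = 145.53 m.
ψ₂ = H − z₂ − v₂²/2g = 145.53 − 132.56 − 3.435 = 9.53 m.
P₂ = ρgψ₂ = 1000 × 9.81 × 9.53 ≈ 93.5 kPa.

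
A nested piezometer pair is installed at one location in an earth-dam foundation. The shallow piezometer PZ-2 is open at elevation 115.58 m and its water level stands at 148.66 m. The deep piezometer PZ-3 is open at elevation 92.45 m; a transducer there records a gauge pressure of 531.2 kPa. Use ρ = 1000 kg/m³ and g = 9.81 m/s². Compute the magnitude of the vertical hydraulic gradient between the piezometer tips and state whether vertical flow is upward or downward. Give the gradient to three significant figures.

|i_v| ≈ 0.0891; vertical flow is downward

Total head at PZ-2: h = 148.66 m (water level in the standpipe).
Pressure head at PZ-3: ψ = P/(ρg) = 531.2×1000 / (1000 × 9.81) = 54.15 m.
Total head at PZ-3: h = z + ψ = 92.45 + 54.15 = 146.60 m.
Δh = h(PZ-2) − h(PZ-3) = 148.66 − 146.60 = 2.06 m.
Vertical separation Δz = 115.58 − 92.45 = 23.13 m.
|i_v| = |Δh| / Δz = 2.06 / 23.13 = 0.0891.
Head is higher in the shallow piezometer, so vertical flow is downward (recharge condition).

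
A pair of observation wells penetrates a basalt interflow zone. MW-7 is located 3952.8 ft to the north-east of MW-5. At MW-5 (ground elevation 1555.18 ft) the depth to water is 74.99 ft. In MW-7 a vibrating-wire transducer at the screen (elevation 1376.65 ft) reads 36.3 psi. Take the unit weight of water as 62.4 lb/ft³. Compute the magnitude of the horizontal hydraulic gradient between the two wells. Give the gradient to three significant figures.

Total head at MW-5: h = 1555.18 − 74.99 = 1480.19 ft.
Pressure head at MW-7: ψ = 144·P/γ = 144 × 36.3 / 62.4 = 83.77 ft.
Total head at MW-7: h = z + ψ = 1376.65 + 83.77 = 1460.42 ft.
Head difference: h(MW-5) − h(MW-7) = 1480.19 − 1460.42 = 19.77 ft.
Hydraulic gradient: i = |Δh| / L = 19.77 / 3952.8 = 0.00500.

i ≈ 0.00500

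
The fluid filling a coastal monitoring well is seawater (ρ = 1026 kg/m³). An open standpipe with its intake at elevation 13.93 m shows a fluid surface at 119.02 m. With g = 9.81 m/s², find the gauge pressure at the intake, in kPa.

Pressure head ψ = h − z = 119.02 − 13.93 = 105.09 m.
P = ρgψ = 1026 × 9.81 × 105.09 = 1057737 Pa ≈ 1060 kPa.

P ≈ 1060 kPa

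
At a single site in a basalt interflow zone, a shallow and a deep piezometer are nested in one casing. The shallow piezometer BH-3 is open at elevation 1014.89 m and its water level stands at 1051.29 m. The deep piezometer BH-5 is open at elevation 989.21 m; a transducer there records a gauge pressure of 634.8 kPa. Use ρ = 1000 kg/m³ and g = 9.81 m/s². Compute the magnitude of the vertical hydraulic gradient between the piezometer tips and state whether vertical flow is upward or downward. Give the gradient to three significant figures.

|i_v| ≈ 0.102; vertical flow is upward

Total head at BH-3: h = 1051.29 m (water level in the standpipe).
Pressure head at BH-5: ψ = P/(ρg) = 634.8×1000 / (1000 × 9.81) = 64.71 m.
Total head at BH-5: h = z + ψ = 989.21 + 64.71 = 1053.92 m.
Δh = h(BH-3) − h(BH-5) = 1051.29 − 1053.92 = -2.63 m.
Vertical separation Δz = 1014.89 − 989.21 = 25.68 m.
|i_v| = |Δh| / Δz = 2.63 / 25.68 = 0.102.
Head is higher in the deep piezometer, so vertical flow is upward (discharge condition).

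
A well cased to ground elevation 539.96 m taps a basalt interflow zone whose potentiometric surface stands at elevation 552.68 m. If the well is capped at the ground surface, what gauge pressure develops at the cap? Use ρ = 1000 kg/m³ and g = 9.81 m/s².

Head above the cap: Δh = 552.68 − 539.96 = 12.72 m.
P = ρgΔh = 1000 × 9.81 × 12.72 = 124783 Pa ≈ 125 kPa.

P ≈ 125 kPa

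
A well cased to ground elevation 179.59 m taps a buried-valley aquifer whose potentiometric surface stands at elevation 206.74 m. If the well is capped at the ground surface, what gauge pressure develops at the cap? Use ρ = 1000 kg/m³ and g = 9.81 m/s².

P ≈ 266 kPa

Head above the cap: Δh = 206.74 − 179.59 = 27.15 m.
P = ρgΔh = 1000 × 9.81 × 27.15 = 266342 Pa ≈ 266 kPa.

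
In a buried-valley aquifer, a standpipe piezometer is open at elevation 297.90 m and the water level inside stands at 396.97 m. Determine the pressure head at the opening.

ψ ≈ 99.07 m

Total head h = 396.97 m (the water-surface elevation in the piezometer).
Pressure head ψ = h − z = 396.97 − 297.90 = 99.07 m.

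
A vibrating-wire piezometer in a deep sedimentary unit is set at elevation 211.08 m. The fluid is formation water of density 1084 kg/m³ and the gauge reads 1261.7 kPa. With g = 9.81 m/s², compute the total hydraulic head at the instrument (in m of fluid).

ψ = P/(ρg) = 1261.7×1000 / (1084 × 9.81) = 118.65 m.
h = z + ψ = 211.08 + 118.65 = 329.73 m.

h ≈ 329.73 m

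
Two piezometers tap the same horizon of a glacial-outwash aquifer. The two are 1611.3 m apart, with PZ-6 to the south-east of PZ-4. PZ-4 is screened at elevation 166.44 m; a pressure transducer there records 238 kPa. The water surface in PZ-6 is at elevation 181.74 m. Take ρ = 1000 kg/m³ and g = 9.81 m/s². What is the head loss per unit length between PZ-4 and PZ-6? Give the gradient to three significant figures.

Pressure head at PZ-4: ψ = P/(ρg) = 238×1000 / (1000 × 9.81) = 24.26 m.
Total head at PZ-4: h = z + ψ = 166.44 + 24.26 = 190.70 m.
Total head at PZ-6: h = 181.74 m (water level in the piezometer is the total head).
Head difference: h(PZ-4) − h(PZ-6) = 190.70 − 181.74 = 8.96 m.
Hydraulic gradient: i = |Δh| / L = 8.96 / 1611.3 = 0.00556.

i ≈ 0.00556 m/m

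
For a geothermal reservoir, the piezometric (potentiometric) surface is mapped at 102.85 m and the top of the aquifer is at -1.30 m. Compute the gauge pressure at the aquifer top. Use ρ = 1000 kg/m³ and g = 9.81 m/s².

P ≈ 1020 kPa

Pressure head at the aquifer top: ψ = h − z = 102.85 − (-1.30) = 104.15 m.
P = ρgψ = 1000 × 9.81 × 104.15 = 1021711 Pa ≈ 1020 kPa.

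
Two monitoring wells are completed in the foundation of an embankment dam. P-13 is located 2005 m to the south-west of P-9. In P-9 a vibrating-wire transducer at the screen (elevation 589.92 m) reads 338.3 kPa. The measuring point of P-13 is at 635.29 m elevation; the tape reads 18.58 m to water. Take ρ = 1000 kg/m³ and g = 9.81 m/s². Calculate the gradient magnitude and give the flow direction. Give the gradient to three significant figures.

Pressure head at P-9: ψ = P/(ρg) = 338.3×1000 / (1000 × 9.81) = 34.49 m.
Total head at P-9: h = z + ψ = 589.92 + 34.49 = 624.41 m.
Total head at P-13: h = 635.29 − 18.58 = 616.71 m.
Head difference: h(P-9) − h(P-13) = 624.41 − 616.71 = 7.70 m.
Hydraulic gradient: i = |Δh| / L = 7.70 / 2005 = 0.00384.
Flow is from higher to lower head: from P-9 toward P-13, i.e. toward the south-west.

i ≈ 0.00384; groundwater flows toward the south-west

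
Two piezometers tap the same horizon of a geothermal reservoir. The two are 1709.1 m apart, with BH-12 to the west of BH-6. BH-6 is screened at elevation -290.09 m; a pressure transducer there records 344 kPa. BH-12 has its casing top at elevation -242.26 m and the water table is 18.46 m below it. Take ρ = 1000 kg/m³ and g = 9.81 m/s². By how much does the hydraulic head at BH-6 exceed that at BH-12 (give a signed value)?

Δh ≈ 5.70 m

Pressure head at BH-6: ψ = P/(ρg) = 344×1000 / (1000 × 9.81) = 35.07 m.
Total head at BH-6: h = z + ψ = -290.09 + 35.07 = -255.02 m.
Total head at BH-12: h = -242.26 − 18.46 = -260.72 m.
Head difference: h(BH-6) − h(BH-12) = -255.02 − (-260.72) = 5.70 m.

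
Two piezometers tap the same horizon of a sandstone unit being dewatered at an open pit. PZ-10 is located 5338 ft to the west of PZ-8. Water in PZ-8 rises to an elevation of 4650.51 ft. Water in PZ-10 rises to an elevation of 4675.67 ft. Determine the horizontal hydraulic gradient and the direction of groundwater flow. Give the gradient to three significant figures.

i ≈ 0.00471; groundwater flows toward the east

Total head at PZ-8: h = 4650.51 ft (water level in the piezometer is the total head).
Total head at PZ-10: h = 4675.67 ft (water level in the piezometer is the total head).
Head difference: h(PZ-8) − h(PZ-10) = 4650.51 − 4675.67 = -25.16 ft.
Hydraulic gradient: i = |Δh| / L = 25.16 / 5338 = 0.00471.
Flow is from higher to lower head: from PZ-10 toward PZ-8, i.e. toward the east.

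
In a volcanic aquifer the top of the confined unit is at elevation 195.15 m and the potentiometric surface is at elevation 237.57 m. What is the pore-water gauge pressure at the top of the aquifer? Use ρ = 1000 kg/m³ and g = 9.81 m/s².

Pressure head at the aquifer top: ψ = h − z = 237.57 − 195.15 = 42.42 m.
P = ρgψ = 1000 × 9.81 × 42.42 = 416140 Pa ≈ 416 kPa.

P ≈ 416 kPa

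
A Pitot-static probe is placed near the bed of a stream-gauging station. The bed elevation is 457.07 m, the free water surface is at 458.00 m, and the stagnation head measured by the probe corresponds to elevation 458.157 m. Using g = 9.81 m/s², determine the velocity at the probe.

Near the bed, under hydrostatic conditions, the piezometric head (z + ψ) equals the free-surface elevation, 458.00 m.
Velocity head = total − piezometric = 458.157 − 458.00 = 0.157 m.
v = √(2g·h_v) = √(2 × 9.81 × 0.157) = 1.76 m/s.

v ≈ 1.76 m/s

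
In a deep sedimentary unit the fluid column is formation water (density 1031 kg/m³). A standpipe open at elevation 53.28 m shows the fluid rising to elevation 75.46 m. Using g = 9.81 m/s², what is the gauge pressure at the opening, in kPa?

P ≈ 224 kPa

Pressure head ψ = h − z = 75.46 − 53.28 = 22.18 m.
P = ρgψ = 1031 × 9.81 × 22.18 = 224331 Pa ≈ 224 kPa.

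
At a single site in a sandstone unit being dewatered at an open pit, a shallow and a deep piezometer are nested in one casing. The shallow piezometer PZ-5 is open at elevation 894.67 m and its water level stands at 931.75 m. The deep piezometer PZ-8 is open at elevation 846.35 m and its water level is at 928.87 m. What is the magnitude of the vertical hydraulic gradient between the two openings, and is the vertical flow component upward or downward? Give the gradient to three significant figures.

Total head at PZ-5: h = 931.75 m (water level in the standpipe).
Total head at PZ-8: h = 928.87 m.
Δh = h(PZ-5) − h(PZ-8) = 931.75 − 928.87 = 2.88 m.
Vertical separation Δz = 894.67 − 846.35 = 48.32 m.
|i_v| = |Δh| / Δz = 2.88 / 48.32 = 0.0596.
Head is higher in the shallow piezometer, so vertical flow is downward (recharge condition).

|i_v| ≈ 0.0596; vertical flow is downward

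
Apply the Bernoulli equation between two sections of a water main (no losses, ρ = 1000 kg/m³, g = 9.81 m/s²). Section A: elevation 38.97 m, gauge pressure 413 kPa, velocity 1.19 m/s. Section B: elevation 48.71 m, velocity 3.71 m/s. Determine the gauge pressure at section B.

Pressure head at A: ψ₁ = P₁/(ρg) = 413×1000 / (1000 × 9.81) = 42.10 m.
Velocity heads: v₁²/2g = 1.19²/19.62 = 0.072 m; v₂²/2g = 3.71²/19.62 = 0.702 m.
Total head H = z₁ + ψ₁ + v₁²/2g = 38.97 + 42.10 + 0.072 = 81.14 m.
ψ₂ = H − z₂ − v₂²/2g = 81.14 − 48.71 − 0.702 = 31.73 m.
P₂ = ρgψ₂ = 1000 × 9.81 × 31.73 ≈ 311 kPa.

P₂ ≈ 311 kPa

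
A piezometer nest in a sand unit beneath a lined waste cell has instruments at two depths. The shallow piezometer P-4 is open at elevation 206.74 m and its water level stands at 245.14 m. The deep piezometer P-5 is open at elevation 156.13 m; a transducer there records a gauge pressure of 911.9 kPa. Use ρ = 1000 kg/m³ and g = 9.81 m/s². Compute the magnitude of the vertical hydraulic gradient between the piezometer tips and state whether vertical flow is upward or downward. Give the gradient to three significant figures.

|i_v| ≈ 0.0780; vertical flow is upward

Total head at P-4: h = 245.14 m (water level in the standpipe).
Pressure head at P-5: ψ = P/(ρg) = 911.9×1000 / (1000 × 9.81) = 92.96 m.
Total head at P-5: h = z + ψ = 156.13 + 92.96 = 249.09 m.
Δh = h(P-4) − h(P-5) = 245.14 − 249.09 = -3.95 m.
Vertical separation Δz = 206.74 − 156.13 = 50.61 m.
|i_v| = |Δh| / Δz = 3.95 / 50.61 = 0.0780.
Head is higher in the deep piezometer, so vertical flow is upward (discharge condition).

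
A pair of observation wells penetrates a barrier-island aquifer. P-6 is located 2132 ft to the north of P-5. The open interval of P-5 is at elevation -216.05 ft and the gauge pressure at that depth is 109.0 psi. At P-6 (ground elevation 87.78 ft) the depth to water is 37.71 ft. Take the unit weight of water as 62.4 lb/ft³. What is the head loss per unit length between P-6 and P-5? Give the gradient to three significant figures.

Pressure head at P-5: ψ = 144·P/γ = 144 × 109.0 / 62.4 = 251.54 ft.
Total head at P-5: h = z + ψ = -216.05 + 251.54 = 35.49 ft.
Total head at P-6: h = 87.78 − 37.71 = 50.07 ft.
Head difference: h(P-5) − h(P-6) = 35.49 − 50.07 = -14.58 ft.
Hydraulic gradient: i = |Δh| / L = 14.58 / 2132 = 0.00684.

i ≈ 0.00684 ft/ft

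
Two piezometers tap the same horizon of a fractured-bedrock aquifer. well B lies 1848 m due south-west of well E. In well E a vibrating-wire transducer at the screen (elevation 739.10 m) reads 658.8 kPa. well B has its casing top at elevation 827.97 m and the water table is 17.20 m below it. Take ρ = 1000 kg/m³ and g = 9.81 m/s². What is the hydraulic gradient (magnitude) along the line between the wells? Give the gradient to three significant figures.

i ≈ 0.00244

Pressure head at well E: ψ = P/(ρg) = 658.8×1000 / (1000 × 9.81) = 67.16 m.
Total head at well E: h = z + ψ = 739.10 + 67.16 = 806.26 m.
Total head at well B: h = 827.97 − 17.20 = 810.77 m.
Head difference: h(well E) − h(well B) = 806.26 − 810.77 = -4.51 m.
Hydraulic gradient: i = |Δh| / L = 4.51 / 1848 = 0.00244.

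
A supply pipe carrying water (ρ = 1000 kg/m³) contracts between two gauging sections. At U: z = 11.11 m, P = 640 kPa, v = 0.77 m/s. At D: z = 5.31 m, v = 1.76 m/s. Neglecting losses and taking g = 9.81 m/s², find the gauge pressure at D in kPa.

Pressure head at U: ψ₁ = P₁/(ρg) = 640×1000 / (1000 × 9.81) = 65.24 m.
Velocity heads: v₁²/2g = 0.77²/19.62 = 0.030 m; v₂²/2g = 1.76²/19.62 = 0.158 m.
Total head H = z₁ + ψ₁ + v₁²/2g = 11.11 + 65.24 + 0.030 = 76.38 m.
ψ₂ = H − z₂ − v₂²/2g = 76.38 − 5.31 − 0.158 = 70.91 m.
P₂ = ρgψ₂ = 1000 × 9.81 × 70.91 ≈ 696 kPa.

P₂ ≈ 696 kPa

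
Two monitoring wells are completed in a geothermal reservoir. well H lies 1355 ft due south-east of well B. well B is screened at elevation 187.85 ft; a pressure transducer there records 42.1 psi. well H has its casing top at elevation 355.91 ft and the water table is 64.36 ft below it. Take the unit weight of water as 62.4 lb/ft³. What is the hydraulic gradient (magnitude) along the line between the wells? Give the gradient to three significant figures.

i ≈ 0.00483

Pressure head at well B: ψ = 144·P/γ = 144 × 42.1 / 62.4 = 97.15 ft.
Total head at well B: h = z + ψ = 187.85 + 97.15 = 285.00 ft.
Total head at well H: h = 355.91 − 64.36 = 291.55 ft.
Head difference: h(well B) − h(well H) = 285.00 − 291.55 = -6.55 ft.
Hydraulic gradient: i = |Δh| / L = 6.55 / 1355 = 0.00483.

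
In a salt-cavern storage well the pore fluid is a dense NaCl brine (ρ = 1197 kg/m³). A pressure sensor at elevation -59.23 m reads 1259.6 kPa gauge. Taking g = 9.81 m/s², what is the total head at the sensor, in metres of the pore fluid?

h ≈ 48.04 m

ψ = P/(ρg) = 1259.6×1000 / (1197 × 9.81) = 107.27 m.
h = z + ψ = -59.23 + 107.27 = 48.04 m.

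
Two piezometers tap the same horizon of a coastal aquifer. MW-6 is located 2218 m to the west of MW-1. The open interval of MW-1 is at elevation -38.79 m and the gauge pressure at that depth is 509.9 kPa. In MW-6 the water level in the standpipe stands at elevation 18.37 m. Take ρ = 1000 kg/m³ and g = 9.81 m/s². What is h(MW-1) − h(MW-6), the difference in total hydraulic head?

Δh ≈ -5.18 m

Pressure head at MW-1: ψ = P/(ρg) = 509.9×1000 / (1000 × 9.81) = 51.98 m.
Total head at MW-1: h = z + ψ = -38.79 + 51.98 = 13.19 m.
Total head at MW-6: h = 18.37 m (water level in the piezometer is the total head).
Head difference: h(MW-1) − h(MW-6) = 13.19 − 18.37 = -5.18 m.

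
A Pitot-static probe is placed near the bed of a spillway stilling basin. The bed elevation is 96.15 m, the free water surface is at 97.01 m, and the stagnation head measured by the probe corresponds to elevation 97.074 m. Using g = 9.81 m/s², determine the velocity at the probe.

v ≈ 1.12 m/s

Near the bed, under hydrostatic conditions, the piezometric head (z + ψ) equals the free-surface elevation, 97.01 m.
Velocity head = total − piezometric = 97.074 − 97.01 = 0.064 m.
v = √(2g·h_v) = √(2 × 9.81 × 0.064) = 1.12 m/s.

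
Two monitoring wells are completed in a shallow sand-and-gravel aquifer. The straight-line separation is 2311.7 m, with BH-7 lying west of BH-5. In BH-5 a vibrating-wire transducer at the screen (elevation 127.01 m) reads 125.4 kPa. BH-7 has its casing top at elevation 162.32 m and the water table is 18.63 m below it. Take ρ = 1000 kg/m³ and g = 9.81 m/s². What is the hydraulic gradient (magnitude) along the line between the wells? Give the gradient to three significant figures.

i ≈ 0.00169

Pressure head at BH-5: ψ = P/(ρg) = 125.4×1000 / (1000 × 9.81) = 12.78 m.
Total head at BH-5: h = z + ψ = 127.01 + 12.78 = 139.79 m.
Total head at BH-7: h = 162.32 − 18.63 = 143.69 m.
Head difference: h(BH-5) − h(BH-7) = 139.79 − 143.69 = -3.90 m.
Hydraulic gradient: i = |Δh| / L = 3.90 / 2311.7 = 0.00169.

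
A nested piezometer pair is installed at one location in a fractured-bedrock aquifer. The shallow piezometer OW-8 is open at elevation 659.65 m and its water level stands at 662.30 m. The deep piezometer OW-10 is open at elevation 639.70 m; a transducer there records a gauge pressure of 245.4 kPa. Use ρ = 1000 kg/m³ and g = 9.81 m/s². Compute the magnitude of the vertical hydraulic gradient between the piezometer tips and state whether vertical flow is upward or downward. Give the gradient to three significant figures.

Total head at OW-8: h = 662.30 m (water level in the standpipe).
Pressure head at OW-10: ψ = P/(ρg) = 245.4×1000 / (1000 × 9.81) = 25.02 m.
Total head at OW-10: h = z + ψ = 639.70 + 25.02 = 664.72 m.
Δh = h(OW-8) − h(OW-10) = 662.30 − 664.72 = -2.42 m.
Vertical separation Δz = 659.65 − 639.70 = 19.95 m.
|i_v| = |Δh| / Δz = 2.42 / 19.95 = 0.121.
Head is higher in the deep piezometer, so vertical flow is upward (discharge condition).

|i_v| ≈ 0.121; vertical flow is upward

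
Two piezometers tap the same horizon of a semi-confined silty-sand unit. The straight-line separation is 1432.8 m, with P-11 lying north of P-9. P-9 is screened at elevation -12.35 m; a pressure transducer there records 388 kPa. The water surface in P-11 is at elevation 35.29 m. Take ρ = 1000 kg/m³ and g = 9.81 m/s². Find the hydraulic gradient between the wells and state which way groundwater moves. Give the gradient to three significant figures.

Pressure head at P-9: ψ = P/(ρg) = 388×1000 / (1000 × 9.81) = 39.55 m.
Total head at P-9: h = z + ψ = -12.35 + 39.55 = 27.20 m.
Total head at P-11: h = 35.29 m (water level in the piezometer is the total head).
Head difference: h(P-9) − h(P-11) = 27.20 − 35.29 = -8.09 m.
Hydraulic gradient: i = |Δh| / L = 8.09 / 1432.8 = 0.00565.
Flow is from higher to lower head: from P-11 toward P-9, i.e. toward the south.

i ≈ 0.00565; groundwater flows toward the south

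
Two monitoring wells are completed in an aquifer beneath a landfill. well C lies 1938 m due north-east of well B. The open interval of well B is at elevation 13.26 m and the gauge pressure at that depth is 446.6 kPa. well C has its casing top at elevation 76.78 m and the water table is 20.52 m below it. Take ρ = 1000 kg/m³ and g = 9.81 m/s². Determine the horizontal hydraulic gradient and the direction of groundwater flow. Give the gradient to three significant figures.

i ≈ 0.00130; groundwater flows toward the north-east

Pressure head at well B: ψ = P/(ρg) = 446.6×1000 / (1000 × 9.81) = 45.52 m.
Total head at well B: h = z + ψ = 13.26 + 45.52 = 58.78 m.
Total head at well C: h = 76.78 − 20.52 = 56.26 m.
Head difference: h(well B) − h(well C) = 58.78 − 56.26 = 2.52 m.
Hydraulic gradient: i = |Δh| / L = 2.52 / 1938 = 0.00130.
Flow is from higher to lower head: from well B toward well C, i.e. toward the north-east.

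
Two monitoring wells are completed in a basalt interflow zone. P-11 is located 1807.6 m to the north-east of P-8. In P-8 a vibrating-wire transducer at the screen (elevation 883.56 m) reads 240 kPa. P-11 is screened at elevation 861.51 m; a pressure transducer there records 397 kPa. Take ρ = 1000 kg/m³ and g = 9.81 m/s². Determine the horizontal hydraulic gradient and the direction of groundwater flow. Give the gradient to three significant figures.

i ≈ 0.00334; groundwater flows toward the north-east

Pressure head at P-8: ψ = P/(ρg) = 240×1000 / (1000 × 9.81) = 24.46 m.
Total head at P-8: h = z + ψ = 883.56 + 24.46 = 908.02 m.
Pressure head at P-11: ψ = P/(ρg) = 397×1000 / (1000 × 9.81) = 40.47 m.
Total head at P-11: h = z + ψ = 861.51 + 40.47 = 901.98 m.
Head difference: h(P-8) − h(P-11) = 908.02 − 901.98 = 6.04 m.
Hydraulic gradient: i = |Δh| / L = 6.04 / 1807.6 = 0.00334.
Flow is from higher to lower head: from P-8 toward P-11, i.e. toward the north-east.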